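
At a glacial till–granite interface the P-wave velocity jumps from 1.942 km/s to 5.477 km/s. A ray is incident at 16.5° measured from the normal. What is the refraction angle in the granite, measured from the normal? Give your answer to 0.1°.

Snell's law: sin θ₂ = (V₂/V₁)·sin θ₁ = (5.477/1.942)·sin 16.5° = 0.8010.
θ₂ = arcsin 0.8010 = 53.23° from the normal.

53.2°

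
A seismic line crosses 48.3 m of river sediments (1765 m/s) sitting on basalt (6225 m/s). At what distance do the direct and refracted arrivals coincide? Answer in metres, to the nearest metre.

θ_c = arcsin(1765/6225) = 16.47°, so cos θ_c = 0.9590 and tᵢ = 2h cos θ_c/V₁ = 0.0525 s.
At crossover x/V₁ = x/V₂ + tᵢ ⇒ x = tᵢ/(1/V₁ − 1/V₂) = 0.05248/(5.6657e-04 − 1.6064e-04) = 129.30 m.

129 m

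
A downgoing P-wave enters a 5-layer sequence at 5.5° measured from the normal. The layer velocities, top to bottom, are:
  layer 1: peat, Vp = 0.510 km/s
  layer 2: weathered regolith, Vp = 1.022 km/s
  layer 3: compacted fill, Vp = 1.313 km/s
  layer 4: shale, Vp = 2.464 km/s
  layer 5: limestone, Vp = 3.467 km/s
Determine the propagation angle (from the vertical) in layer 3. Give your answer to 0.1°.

14.3°

Ray parameter p = sin 5.5° / 0.510 = 1.8793e-01 s/km.
sin θ_3 = p·V_3 = 1.8793e-01 × 1.313 = 0.2468.
θ_3 = arcsin 0.2468 = 14.29°.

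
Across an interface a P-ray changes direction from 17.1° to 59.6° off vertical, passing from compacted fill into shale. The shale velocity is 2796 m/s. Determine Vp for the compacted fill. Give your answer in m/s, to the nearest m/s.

953 m/s

sin 17.1° = 0.2940; sin 59.6° = 0.8625.
V₁ = V₂·(sin θ₁/sin θ₂) = 2796·(0.2940/0.8625) = 953.19 m/s.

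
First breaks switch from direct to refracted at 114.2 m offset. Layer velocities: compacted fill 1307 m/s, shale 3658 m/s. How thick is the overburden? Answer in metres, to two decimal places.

h = (x_cross/2)·√((V₂−V₁)/(V₂+V₁)).
(V₂−V₁)/(V₂+V₁) = (3658−1307)/(3658+1307) = 0.4735; √ = 0.6881.
h = (114.2/2)·0.6881 = 39.29 m.

39.29 m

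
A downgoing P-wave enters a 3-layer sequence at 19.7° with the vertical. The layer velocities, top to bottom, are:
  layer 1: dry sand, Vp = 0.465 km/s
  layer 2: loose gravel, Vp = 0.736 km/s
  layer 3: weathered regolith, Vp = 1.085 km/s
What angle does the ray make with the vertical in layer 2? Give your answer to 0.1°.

32.2°

Snell's law across each interface conserves sin θ / V, so sin θ_2 = V_2·sin θ₁/V₁.
sin θ_2 = 0.736 × sin 19.7° / 0.465 = 0.5336.
θ_2 = arcsin 0.5336 = 32.25°.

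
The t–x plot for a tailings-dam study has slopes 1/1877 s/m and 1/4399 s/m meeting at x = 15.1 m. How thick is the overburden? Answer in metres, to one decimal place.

4.8 m

h = (x_cross/2)·√((V₂−V₁)/(V₂+V₁)).
(V₂−V₁)/(V₂+V₁) = (4399−1877)/(4399+1877) = 0.4018; √ = 0.6339.
h = (15.1/2)·0.6339 = 4.79 m.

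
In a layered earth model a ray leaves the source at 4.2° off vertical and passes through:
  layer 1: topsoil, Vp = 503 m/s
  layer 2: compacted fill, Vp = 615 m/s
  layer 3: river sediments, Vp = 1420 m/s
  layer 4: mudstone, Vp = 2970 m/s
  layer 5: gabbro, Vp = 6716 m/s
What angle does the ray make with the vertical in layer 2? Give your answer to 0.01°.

Snell's law across each interface conserves sin θ / V, so sin θ_2 = V_2·sin θ₁/V₁.
sin θ_2 = 615 × sin 4.2° / 503 = 0.0895.
θ_2 = arcsin 0.0895 = 5.14°.

5.14°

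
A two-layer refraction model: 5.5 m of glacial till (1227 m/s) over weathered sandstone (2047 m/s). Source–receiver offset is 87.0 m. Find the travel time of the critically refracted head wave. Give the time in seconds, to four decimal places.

t = x/V₂ + 2h·√(V₂²−V₁²)/(V₁V₂).
√(V₂²−V₁²) = √(2047²−1227²) = 1638.5 m/s; delay term = 2·5.5·1638.5/(1227·2047) = 0.00718 s.
t = 87.0/2047 + 0.00718 = 0.04968 s.

0.0497 s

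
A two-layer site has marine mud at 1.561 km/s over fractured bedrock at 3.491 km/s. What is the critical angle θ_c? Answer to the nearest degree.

27°

Critical incidence: sin θ_c = V₁/V₂ = 1.561/3.491 = 0.4471.
θ_c = arcsin 0.4471 = 26.56°.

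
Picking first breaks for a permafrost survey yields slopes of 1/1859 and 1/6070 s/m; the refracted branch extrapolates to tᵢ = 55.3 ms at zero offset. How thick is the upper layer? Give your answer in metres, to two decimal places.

h = tᵢ·V₁·V₂ / (2·√(V₂²−V₁²)).
√(V₂²−V₁²) = √(6070² − 1859²) = 5778.3 m/s.
h = 0.0553 s × 1859 × 6070 / (2 × 5778.3) = 54.00 m.

54.00 m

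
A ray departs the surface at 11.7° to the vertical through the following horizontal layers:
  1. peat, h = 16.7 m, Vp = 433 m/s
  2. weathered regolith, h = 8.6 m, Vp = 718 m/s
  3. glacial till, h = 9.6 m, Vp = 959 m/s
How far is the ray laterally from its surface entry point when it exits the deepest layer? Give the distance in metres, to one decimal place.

Apply Snell's law at each interface; in layer i the horizontal offset is hᵢ·tan θᵢ.
Layer 1: θ = 11.70°; offset = 16.7·tan 11.70° = 3.458 m.
Layer 2: sin θ = 718·sin 11.7°/433 = 0.3363, θ = 19.65°; offset = 8.6·tan 19.65° = 3.071 m.
Layer 3: sin θ = 959·sin 11.7°/433 = 0.4491, θ = 26.69°; offset = 9.6·tan 26.69° = 4.826 m.
Σ offsets = 11.355 m.

11.4 m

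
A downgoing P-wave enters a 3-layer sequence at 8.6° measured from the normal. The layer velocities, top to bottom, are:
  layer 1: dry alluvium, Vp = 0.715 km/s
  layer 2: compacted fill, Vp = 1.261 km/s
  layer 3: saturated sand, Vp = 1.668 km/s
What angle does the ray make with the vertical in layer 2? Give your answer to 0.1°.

Snell's law across each interface conserves sin θ / V, so sin θ_2 = V_2·sin θ₁/V₁.
sin θ_2 = 1.261 × sin 8.6° / 0.715 = 0.2637.
θ_2 = 15.29° from the vertical.

15.3°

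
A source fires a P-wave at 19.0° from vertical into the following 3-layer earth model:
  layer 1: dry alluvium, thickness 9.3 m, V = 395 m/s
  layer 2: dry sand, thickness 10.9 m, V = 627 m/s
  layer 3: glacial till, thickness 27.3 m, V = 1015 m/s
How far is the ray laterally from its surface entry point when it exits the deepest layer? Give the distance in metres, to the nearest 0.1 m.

p = sin θ₁/V₁ = sin 19.0°/395 = 8.2422e-04 s/m is conserved through the stack.
Layer 1: θ = 19.00°; offset = 9.3·tan 19.00° = 3.202 m.
Layer 2: sin θ = p·627 = 0.5168 → θ = 31.12°; offset = 10.9·tan 31.12° = 6.580 m.
Layer 3: sin θ = p·1015 = 0.8366 → θ = 56.78°; offset = 27.3·tan 56.78° = 41.689 m.
Total horizontal offset = 51.471 m.

51.5 m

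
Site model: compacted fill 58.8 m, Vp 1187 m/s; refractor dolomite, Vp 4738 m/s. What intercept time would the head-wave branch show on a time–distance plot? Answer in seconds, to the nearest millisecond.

0.096 s

θ_c = arcsin(V₁/V₂) = arcsin(1187/4738) = 14.51°; cos θ_c = 0.9681.
tᵢ = 2h·cos θ_c / V₁ = 2·58.8·0.9681 / 1187 = 0.09591 s.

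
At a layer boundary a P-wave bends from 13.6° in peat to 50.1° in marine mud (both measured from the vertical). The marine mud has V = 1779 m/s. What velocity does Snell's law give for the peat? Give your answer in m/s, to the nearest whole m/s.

545 m/s

sin 13.6° = 0.2351; sin 50.1° = 0.7672.
V₁ = V₂·(sin θ₁/sin θ₂) = 1779·(0.2351/0.7672) = 545.28 m/s.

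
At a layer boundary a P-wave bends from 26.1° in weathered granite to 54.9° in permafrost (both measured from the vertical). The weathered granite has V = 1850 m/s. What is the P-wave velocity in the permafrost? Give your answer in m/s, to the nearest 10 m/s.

3440 m/s

sin 26.1° = 0.4399; sin 54.9° = 0.8181.
V₂ = V₁·(sin θ₂/sin θ₁) = 1850·(0.8181/0.4399) = 3440.42 m/s.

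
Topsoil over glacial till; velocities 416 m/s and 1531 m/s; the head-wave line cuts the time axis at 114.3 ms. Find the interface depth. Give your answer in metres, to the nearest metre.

25 m

θ_c = arcsin(416/1531) = 15.77°; cos θ_c = 0.9624.
tᵢ = 2h cos θ_c/V₁ ⇒ h = tᵢ·V₁/(2 cos θ_c) = 0.1143·416/(2·0.9624) = 24.70 m.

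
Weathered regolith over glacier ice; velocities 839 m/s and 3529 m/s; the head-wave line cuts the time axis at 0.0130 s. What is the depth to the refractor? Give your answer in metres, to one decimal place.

5.6 m

θ_c = arcsin(839/3529) = 13.75°; cos θ_c = 0.9713.
tᵢ = 2h cos θ_c/V₁ ⇒ h = tᵢ·V₁/(2 cos θ_c) = 0.013·839/(2·0.9713) = 5.61 m.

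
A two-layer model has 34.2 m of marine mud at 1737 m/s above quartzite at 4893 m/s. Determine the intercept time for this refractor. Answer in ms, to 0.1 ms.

tᵢ = 2h·√(V₂²−V₁²)/(V₁V₂).
√(V₂²−V₁²) = √(4893²−1737²) = 4574.3 m/s.
tᵢ = 2·34.2·4574.3/(1737·4893) = 0.03681 s.

36.8 ms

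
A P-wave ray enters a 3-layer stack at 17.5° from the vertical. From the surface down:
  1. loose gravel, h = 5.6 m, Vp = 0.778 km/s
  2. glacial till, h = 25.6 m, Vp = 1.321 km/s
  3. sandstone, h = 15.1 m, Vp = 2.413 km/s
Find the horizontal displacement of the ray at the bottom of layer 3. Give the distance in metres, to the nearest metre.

Apply Snell's law at each interface; in layer i the horizontal offset is hᵢ·tan θᵢ.
Layer 1: θ = 17.50°; offset = 5.6·tan 17.50° = 1.766 m.
Layer 2: sin θ = 1.321·sin 17.5°/0.778 = 0.5106, θ = 30.70°; offset = 25.6·tan 30.70° = 15.202 m.
Layer 3: sin θ = 2.413·sin 17.5°/0.778 = 0.9327, θ = 68.85°; offset = 15.1·tan 68.85° = 39.035 m.
Summing the layer offsets gives 56.003 m.

56 m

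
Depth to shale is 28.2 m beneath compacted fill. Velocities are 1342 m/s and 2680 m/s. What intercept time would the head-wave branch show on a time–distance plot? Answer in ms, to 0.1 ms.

tᵢ = 2h·√(V₂²−V₁²)/(V₁V₂).
√(V₂²−V₁²) = √(2680²−1342²) = 2319.8 m/s.
tᵢ = 2·28.2·2319.8/(1342·2680) = 0.03638 s.

36.4 ms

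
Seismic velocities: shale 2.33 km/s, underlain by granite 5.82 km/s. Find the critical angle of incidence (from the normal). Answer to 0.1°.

23.6°

Critical incidence: sin θ_c = V₁/V₂ = 2.33/5.82 = 0.4003.
θ_c = arcsin 0.4003 = 23.60°.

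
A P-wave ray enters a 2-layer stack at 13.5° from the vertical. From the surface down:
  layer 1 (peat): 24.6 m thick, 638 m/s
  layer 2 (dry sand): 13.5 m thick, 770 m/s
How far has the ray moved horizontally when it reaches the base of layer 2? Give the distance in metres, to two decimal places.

Apply Snell's law at each interface; in layer i the horizontal offset is hᵢ·tan θᵢ.
Layer 1: θ = 13.50°; offset = 24.6·tan 13.50° = 5.9059 m.
Layer 2: sin θ = 770·sin 13.5°/638 = 0.2817, θ = 16.36°; offset = 13.5·tan 16.36° = 3.9641 m.
Σ offsets = 9.8701 m.

9.87 m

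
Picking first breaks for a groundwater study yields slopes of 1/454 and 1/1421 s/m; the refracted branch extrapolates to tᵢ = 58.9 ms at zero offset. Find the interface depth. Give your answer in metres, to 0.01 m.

14.11 m

θ_c = arcsin(454/1421) = 18.63°; cos θ_c = 0.9476.
tᵢ = 2h cos θ_c/V₁ ⇒ h = tᵢ·V₁/(2 cos θ_c) = 0.0589·454/(2·0.9476) = 14.11 m.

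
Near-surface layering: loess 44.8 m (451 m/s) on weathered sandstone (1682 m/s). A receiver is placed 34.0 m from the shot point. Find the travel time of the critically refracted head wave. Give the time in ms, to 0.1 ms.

211.6 ms

θ_c = arcsin(V₁/V₂) = arcsin(451/1682) = 15.55°, cos θ_c = 0.9634.
Intercept time tᵢ = 2h cos θ_c / V₁ = 2·44.8·0.9634/451 = 0.19139 s.
t = x/V₂ + tᵢ = 34.0/1682 + 0.19139 = 0.21161 s.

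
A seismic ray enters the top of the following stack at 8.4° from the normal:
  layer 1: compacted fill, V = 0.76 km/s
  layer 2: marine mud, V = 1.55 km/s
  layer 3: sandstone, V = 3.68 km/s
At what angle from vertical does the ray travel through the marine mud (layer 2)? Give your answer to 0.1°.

17.3°

Snell's law across each interface conserves sin θ / V, so sin θ_2 = V_2·sin θ₁/V₁.
sin θ_2 = 1.55 × sin 8.4° / 0.76 = 0.2979.
θ_2 = 17.33° from the vertical.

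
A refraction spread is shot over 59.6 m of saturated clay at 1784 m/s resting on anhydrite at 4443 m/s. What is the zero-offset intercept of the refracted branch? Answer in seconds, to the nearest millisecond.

0.061 s

θ_c = arcsin(V₁/V₂) = arcsin(1784/4443) = 23.67°; cos θ_c = 0.9158.
tᵢ = 2h·cos θ_c / V₁ = 2·59.6·0.9158 / 1784 = 0.06119 s.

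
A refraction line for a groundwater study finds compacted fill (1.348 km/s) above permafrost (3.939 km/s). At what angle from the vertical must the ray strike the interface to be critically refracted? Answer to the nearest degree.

20°

At critical incidence the refracted ray runs along the interface (θ₂ = 90°), so sin θ_c = V₁/V₂.
θ_c = arcsin(1.348/3.939) = arcsin 0.3422 = 20.01°.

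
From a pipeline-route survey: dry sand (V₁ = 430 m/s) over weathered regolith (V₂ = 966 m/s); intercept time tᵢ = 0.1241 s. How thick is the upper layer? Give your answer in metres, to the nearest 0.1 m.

29.8 m

h = tᵢ·V₁·V₂ / (2·√(V₂²−V₁²)).
√(V₂²−V₁²) = √(966² − 430²) = 865.0 m/s.
h = 0.1241 s × 430 × 966 / (2 × 865.0) = 29.80 m.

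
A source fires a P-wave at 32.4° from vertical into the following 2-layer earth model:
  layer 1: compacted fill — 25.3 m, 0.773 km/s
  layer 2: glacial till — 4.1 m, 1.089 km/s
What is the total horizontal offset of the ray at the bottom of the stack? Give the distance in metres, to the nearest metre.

p = sin θ₁/V₁ = sin 32.4°/0.773 = 6.9318e-01 s/km is conserved through the stack.
Layer 1: θ = 32.40°; offset = 25.3·tan 32.40° = 16.056 m.
Layer 2: sin θ = p·1.089 = 0.7549 → θ = 49.01°; offset = 4.1·tan 49.01° = 4.719 m.
Total horizontal offset = 20.775 m.

21 m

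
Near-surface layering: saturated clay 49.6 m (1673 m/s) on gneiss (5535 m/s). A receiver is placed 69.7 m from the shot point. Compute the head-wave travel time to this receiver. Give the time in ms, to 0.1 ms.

θ_c = arcsin(V₁/V₂) = arcsin(1673/5535) = 17.59°, cos θ_c = 0.9532.
Intercept time tᵢ = 2h cos θ_c / V₁ = 2·49.6·0.9532/1673 = 0.05652 s.
t = x/V₂ + tᵢ = 69.7/5535 + 0.05652 = 0.06911 s.

69.1 ms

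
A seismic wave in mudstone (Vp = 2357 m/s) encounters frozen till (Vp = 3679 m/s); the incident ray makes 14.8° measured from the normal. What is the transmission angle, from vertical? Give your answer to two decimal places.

sin θ₁/V₁ = sin θ₂/V₂ ⇒ sin θ₂ = 3679·sin 14.8°/2357 = 3679·0.2554/2357 = 0.3987.
θ₂ = sin⁻¹(0.3987) = 23.50° (from vertical).

23.50°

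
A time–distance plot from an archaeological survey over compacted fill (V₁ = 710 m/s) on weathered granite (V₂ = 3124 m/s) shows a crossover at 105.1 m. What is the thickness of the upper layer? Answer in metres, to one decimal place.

h = (x_cross/2)·√((V₂−V₁)/(V₂+V₁)).
(V₂−V₁)/(V₂+V₁) = (3124−710)/(3124+710) = 0.6296; √ = 0.7935.
h = (105.1/2)·0.7935 = 41.70 m.

41.7 m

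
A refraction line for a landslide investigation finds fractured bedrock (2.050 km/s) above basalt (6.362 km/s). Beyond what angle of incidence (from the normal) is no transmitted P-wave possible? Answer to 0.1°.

Critical incidence: sin θ_c = V₁/V₂ = 2.050/6.362 = 0.3222.
θ_c = arcsin 0.3222 = 18.80°.

18.8°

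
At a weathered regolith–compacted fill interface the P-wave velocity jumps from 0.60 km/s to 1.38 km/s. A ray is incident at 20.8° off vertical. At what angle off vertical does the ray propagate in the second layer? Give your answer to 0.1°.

54.8°

Snell's law: sin θ₂ = (V₂/V₁)·sin θ₁ = (1.38/0.60)·sin 20.8° = 0.8167.
θ₂ = arcsin 0.8167 = 54.76° from the normal.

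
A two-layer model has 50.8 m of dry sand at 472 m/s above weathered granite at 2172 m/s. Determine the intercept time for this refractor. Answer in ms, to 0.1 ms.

tᵢ = 2h·√(V₂²−V₁²)/(V₁V₂).
√(V₂²−V₁²) = √(2172²−472²) = 2120.1 m/s.
tᵢ = 2·50.8·2120.1/(472·2172) = 0.21011 s.

210.1 ms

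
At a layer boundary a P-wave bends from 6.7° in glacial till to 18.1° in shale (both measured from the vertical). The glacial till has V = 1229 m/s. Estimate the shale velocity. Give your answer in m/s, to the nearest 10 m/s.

sin 6.7° = 0.1167; sin 18.1° = 0.3107.
V₂ = V₁·(sin θ₂/sin θ₁) = 1229·(0.3107/0.1167) = 3272.64 m/s.

3270 m/s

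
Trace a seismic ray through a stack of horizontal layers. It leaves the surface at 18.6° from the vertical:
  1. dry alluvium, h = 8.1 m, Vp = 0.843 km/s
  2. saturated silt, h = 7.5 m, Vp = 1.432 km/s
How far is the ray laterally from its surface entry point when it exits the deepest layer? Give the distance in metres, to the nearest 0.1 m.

7.6 m

Ray parameter p = sin 18.6° / 0.843 km/s = 3.7836e-01 s/km.
Layer 1: θ = 18.60°; offset = 8.1·tan 18.60° = 2.726 m.
Layer 2: sin θ = p·1.432 = 0.5418 → θ = 32.81°; offset = 7.5·tan 32.81° = 4.835 m.
Σ offsets = 7.561 m.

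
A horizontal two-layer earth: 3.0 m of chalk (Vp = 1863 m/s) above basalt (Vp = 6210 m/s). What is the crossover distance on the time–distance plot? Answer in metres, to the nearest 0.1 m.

8.2 m

x_cross = 2h·√((V₂+V₁)/(V₂−V₁)).
(V₂+V₁)/(V₂−V₁) = (6210+1863)/(6210−1863) = 1.8571; √ = 1.3628.
x_cross = 2·3.0·1.3628 = 8.18 m.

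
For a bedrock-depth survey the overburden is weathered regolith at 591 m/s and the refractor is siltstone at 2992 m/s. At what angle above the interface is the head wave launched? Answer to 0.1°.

Critical incidence: sin θ_c = V₁/V₂ = 591/2992 = 0.1975.
θ_c = arcsin 0.1975 = 11.39°.
Measured from the interface: 90° − 11.39° = 78.61°.

78.6°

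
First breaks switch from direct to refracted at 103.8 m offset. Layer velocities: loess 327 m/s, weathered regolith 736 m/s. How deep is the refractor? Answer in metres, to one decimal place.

h = (x_cross/2)·√((V₂−V₁)/(V₂+V₁)).
(V₂−V₁)/(V₂+V₁) = (736−327)/(736+327) = 0.3848; √ = 0.6203.
h = (103.8/2)·0.6203 = 32.19 m.

32.2 m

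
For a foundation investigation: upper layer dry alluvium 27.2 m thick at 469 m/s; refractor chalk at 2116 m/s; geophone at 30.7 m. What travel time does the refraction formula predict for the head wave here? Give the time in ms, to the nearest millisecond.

128 ms

t = x/V₂ + 2h·√(V₂²−V₁²)/(V₁V₂).
√(V₂²−V₁²) = √(2116²−469²) = 2063.4 m/s; delay term = 2·27.2·2063.4/(469·2116) = 0.11311 s.
t = 30.7/2116 + 0.11311 = 0.12761 s.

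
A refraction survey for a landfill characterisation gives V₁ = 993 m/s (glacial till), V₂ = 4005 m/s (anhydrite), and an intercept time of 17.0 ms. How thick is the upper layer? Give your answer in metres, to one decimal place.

8.7 m

θ_c = arcsin(993/4005) = 14.36°; cos θ_c = 0.9688.
tᵢ = 2h cos θ_c/V₁ ⇒ h = tᵢ·V₁/(2 cos θ_c) = 0.017·993/(2·0.9688) = 8.71 m.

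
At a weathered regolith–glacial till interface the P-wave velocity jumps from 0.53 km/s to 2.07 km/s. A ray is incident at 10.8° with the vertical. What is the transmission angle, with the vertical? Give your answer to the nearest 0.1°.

sin θ₁/V₁ = sin θ₂/V₂ ⇒ sin θ₂ = 2.07·sin 10.8°/0.53 = 2.07·0.1874/0.53 = 0.7318.
θ₂ = arcsin 0.7318 = 47.04° from the normal.

47.0°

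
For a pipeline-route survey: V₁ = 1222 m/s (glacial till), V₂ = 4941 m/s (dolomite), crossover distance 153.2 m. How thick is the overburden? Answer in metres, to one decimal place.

h = (x_cross/2)·√((V₂−V₁)/(V₂+V₁)).
(V₂−V₁)/(V₂+V₁) = (4941−1222)/(4941+1222) = 0.6034; √ = 0.7768.
h = (153.2/2)·0.7768 = 59.50 m.

59.5 m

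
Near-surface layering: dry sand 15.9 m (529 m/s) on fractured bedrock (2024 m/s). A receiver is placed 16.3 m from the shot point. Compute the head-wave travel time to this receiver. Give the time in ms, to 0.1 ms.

66.1 ms

t = x/V₂ + 2h·√(V₂²−V₁²)/(V₁V₂).
√(V₂²−V₁²) = √(2024²−529²) = 1953.6 m/s; delay term = 2·15.9·1953.6/(529·2024) = 0.05802 s.
t = 16.3/2024 + 0.05802 = 0.06608 s.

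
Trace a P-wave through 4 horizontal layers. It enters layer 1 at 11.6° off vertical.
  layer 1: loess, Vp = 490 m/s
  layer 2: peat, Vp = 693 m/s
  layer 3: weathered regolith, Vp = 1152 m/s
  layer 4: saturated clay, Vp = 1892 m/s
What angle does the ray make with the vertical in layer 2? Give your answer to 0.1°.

16.5°

Ray parameter p = sin 11.6° / 490 = 4.1036e-04 s/m.
sin θ_2 = p·V_2 = 4.1036e-04 × 693 = 0.2844.
θ_2 = 16.52° from the vertical.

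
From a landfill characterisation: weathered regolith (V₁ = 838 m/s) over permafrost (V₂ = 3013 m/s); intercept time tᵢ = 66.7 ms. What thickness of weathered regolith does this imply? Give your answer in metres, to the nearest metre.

29 m

θ_c = arcsin(838/3013) = 16.15°; cos θ_c = 0.9605.
tᵢ = 2h cos θ_c/V₁ ⇒ h = tᵢ·V₁/(2 cos θ_c) = 0.0667·838/(2·0.9605) = 29.10 m.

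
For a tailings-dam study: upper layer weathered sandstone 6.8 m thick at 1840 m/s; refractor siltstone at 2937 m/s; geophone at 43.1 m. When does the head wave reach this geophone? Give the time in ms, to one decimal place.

20.4 ms

θ_c = arcsin(V₁/V₂) = arcsin(1840/2937) = 38.79°, cos θ_c = 0.7794.
Intercept time tᵢ = 2h cos θ_c / V₁ = 2·6.8·0.7794/1840 = 0.00576 s.
t = x/V₂ + tᵢ = 43.1/2937 + 0.00576 = 0.02044 s.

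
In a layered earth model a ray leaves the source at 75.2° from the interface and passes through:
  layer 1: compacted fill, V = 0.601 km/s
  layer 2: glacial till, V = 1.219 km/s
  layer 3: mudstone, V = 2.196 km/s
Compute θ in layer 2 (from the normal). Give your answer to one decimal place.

31.2°

From the normal: θ₁ = 90° − 75.2° = 14.8°.
Ray parameter p = sin 14.8° / 0.601 = 4.2503e-01 s/km.
sin θ_2 = p·V_2 = 4.2503e-01 × 1.219 = 0.5181.
θ_2 = arcsin 0.5181 = 31.21°.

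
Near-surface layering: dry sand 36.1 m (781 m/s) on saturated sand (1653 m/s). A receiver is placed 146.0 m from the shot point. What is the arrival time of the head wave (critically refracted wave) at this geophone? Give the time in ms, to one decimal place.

169.8 ms

t = x/V₂ + 2h·√(V₂²−V₁²)/(V₁V₂).
√(V₂²−V₁²) = √(1653²−781²) = 1456.9 m/s; delay term = 2·36.1·1456.9/(781·1653) = 0.08148 s.
t = 146.0/1653 + 0.08148 = 0.16980 s.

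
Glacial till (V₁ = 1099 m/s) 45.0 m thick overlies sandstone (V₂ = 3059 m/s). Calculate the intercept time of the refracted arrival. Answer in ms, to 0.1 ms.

76.4 ms

tᵢ = 2h·√(V₂²−V₁²)/(V₁V₂).
√(V₂²−V₁²) = √(3059²−1099²) = 2854.8 m/s.
tᵢ = 2·45.0·2854.8/(1099·3059) = 0.07643 s.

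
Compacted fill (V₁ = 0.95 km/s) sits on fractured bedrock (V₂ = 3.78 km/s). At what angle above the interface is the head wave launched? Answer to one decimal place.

75.4°

At critical incidence the refracted ray runs along the interface (θ₂ = 90°), so sin θ_c = V₁/V₂.
θ_c = arcsin(0.95/3.78) = arcsin 0.2513 = 14.56°.
Measured from the interface: 90° − 14.56° = 75.44°.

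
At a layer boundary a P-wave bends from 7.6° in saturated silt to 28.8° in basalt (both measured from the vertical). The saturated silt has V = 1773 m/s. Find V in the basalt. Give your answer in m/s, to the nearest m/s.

6458 m/s

sin 7.6° = 0.1323; sin 28.8° = 0.4818.
V₂ = V₁·(sin θ₂/sin θ₁) = 1773·(0.4818/0.1323) = 6458.28 m/s.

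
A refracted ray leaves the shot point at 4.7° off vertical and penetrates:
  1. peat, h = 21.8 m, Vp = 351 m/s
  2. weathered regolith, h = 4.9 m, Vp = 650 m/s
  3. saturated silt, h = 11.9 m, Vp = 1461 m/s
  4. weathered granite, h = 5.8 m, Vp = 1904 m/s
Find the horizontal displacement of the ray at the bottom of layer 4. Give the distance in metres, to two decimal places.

Apply Snell's law at each interface; in layer i the horizontal offset is hᵢ·tan θᵢ.
Layer 1: θ = 4.70°; offset = 21.8·tan 4.70° = 1.7923 m.
Layer 2: sin θ = 650·sin 4.7°/351 = 0.1517, θ = 8.73°; offset = 4.9·tan 8.73° = 0.7522 m.
Layer 3: sin θ = 1461·sin 4.7°/351 = 0.3411, θ = 19.94°; offset = 11.9·tan 19.94° = 4.3175 m.
Layer 4: sin θ = 1904·sin 4.7°/351 = 0.4445, θ = 26.39°; offset = 5.8·tan 26.39° = 2.8779 m.
Total horizontal offset = 9.7399 m.

9.74 m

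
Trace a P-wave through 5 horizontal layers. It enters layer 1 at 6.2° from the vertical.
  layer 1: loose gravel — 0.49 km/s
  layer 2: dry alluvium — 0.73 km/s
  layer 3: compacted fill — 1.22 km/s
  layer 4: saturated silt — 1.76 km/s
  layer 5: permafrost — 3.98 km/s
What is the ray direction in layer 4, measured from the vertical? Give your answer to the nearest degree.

23°

Snell's law across each interface conserves sin θ / V, so sin θ_4 = V_4·sin θ₁/V₁.
sin θ_4 = 1.76 × sin 6.2° / 0.49 = 0.3879.
θ_4 = 22.82° from the vertical.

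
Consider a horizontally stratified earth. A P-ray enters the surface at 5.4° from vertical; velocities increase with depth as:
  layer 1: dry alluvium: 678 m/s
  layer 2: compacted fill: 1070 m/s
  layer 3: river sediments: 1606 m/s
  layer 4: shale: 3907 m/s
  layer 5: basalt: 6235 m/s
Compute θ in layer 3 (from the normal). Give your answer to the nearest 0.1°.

12.9°

Ray parameter p = sin 5.4° / 678 = 1.3880e-04 s/m.
sin θ_3 = p·V_3 = 1.3880e-04 × 1606 = 0.2229.
θ_3 = arcsin 0.2229 = 12.88°.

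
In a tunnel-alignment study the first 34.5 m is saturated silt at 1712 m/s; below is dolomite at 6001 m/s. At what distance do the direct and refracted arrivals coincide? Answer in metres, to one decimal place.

92.5 m

θ_c = arcsin(1712/6001) = 16.58°, so cos θ_c = 0.9584 and tᵢ = 2h cos θ_c/V₁ = 0.0386 s.
At crossover x/V₁ = x/V₂ + tᵢ ⇒ x = tᵢ/(1/V₁ − 1/V₂) = 0.03863/(5.8411e-04 − 1.6664e-04) = 92.53 m.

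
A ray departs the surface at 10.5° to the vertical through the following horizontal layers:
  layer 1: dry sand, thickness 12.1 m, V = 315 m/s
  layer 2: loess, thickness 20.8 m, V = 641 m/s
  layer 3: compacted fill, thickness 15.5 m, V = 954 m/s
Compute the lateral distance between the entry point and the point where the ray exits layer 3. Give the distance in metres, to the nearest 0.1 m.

20.8 m

Apply Snell's law at each interface; in layer i the horizontal offset is hᵢ·tan θᵢ.
Layer 1: θ = 10.50°; offset = 12.1·tan 10.50° = 2.243 m.
Layer 2: sin θ = 641·sin 10.5°/315 = 0.3708, θ = 21.77°; offset = 20.8·tan 21.77° = 8.306 m.
Layer 3: sin θ = 954·sin 10.5°/315 = 0.5519, θ = 33.50°; offset = 15.5·tan 33.50° = 10.259 m.
Summing the layer offsets gives 20.807 m.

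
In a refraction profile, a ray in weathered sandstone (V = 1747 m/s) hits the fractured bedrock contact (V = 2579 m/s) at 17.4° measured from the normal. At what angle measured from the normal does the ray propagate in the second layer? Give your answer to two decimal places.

26.20°

sin θ₁/V₁ = sin θ₂/V₂ ⇒ sin θ₂ = 2579·sin 17.4°/1747 = 2579·0.2990/1747 = 0.4415.
θ₂ = sin⁻¹(0.4415) = 26.20° (from vertical).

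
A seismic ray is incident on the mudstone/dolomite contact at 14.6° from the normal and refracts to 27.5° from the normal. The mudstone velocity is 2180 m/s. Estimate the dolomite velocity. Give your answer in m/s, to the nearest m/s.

3993 m/s

Snell's law: sin 14.6°/V₁ = sin 27.5°/V₂.
V₂ = V₁·sin 27.5°/sin 14.6° = 2180 × 1.8318 = 3993.39 m/s.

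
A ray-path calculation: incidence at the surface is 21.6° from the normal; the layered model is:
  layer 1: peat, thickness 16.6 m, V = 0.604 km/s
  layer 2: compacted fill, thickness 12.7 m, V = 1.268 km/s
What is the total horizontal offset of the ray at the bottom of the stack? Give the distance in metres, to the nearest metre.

22 m

p = sin θ₁/V₁ = sin 21.6°/0.604 = 6.0948e-01 s/km is conserved through the stack.
Layer 1: θ = 21.60°; offset = 16.6·tan 21.60° = 6.572 m.
Layer 2: sin θ = p·1.268 = 0.7728 → θ = 50.61°; offset = 12.7·tan 50.61° = 15.465 m.
Summing the layer offsets gives 22.038 m.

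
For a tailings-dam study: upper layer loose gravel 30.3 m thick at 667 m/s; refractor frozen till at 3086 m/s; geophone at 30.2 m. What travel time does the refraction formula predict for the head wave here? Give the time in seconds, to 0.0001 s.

0.0985 s

θ_c = arcsin(V₁/V₂) = arcsin(667/3086) = 12.48°, cos θ_c = 0.9764.
Intercept time tᵢ = 2h cos θ_c / V₁ = 2·30.3·0.9764/667 = 0.08871 s.
t = x/V₂ + tᵢ = 30.2/3086 + 0.08871 = 0.09849 s.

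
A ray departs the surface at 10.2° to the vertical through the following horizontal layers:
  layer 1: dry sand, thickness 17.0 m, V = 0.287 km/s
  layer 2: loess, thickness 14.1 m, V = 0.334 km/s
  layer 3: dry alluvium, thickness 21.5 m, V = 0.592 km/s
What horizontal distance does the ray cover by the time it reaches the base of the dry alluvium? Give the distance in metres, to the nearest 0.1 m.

14.5 m

Ray parameter p = sin 10.2° / 0.287 km/s = 6.1702e-01 s/km.
Layer 1: θ = 10.20°; offset = 17.0·tan 10.20° = 3.059 m.
Layer 2: sin θ = p·0.334 = 0.2061 → θ = 11.89°; offset = 14.1·tan 11.89° = 2.970 m.
Layer 3: sin θ = p·0.592 = 0.3653 → θ = 21.42°; offset = 21.5·tan 21.42° = 8.436 m.
Σ offsets = 14.465 m.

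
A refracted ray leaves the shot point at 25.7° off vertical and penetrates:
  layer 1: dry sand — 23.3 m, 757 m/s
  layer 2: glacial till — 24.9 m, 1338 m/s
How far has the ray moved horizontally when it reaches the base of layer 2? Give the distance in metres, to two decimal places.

40.93 m

Ray parameter p = sin 25.7° / 757 m/s = 5.7287e-04 s/m.
Layer 1: θ = 25.70°; offset = 23.3·tan 25.70° = 11.2135 m.
Layer 2: sin θ = p·1338 = 0.7665 → θ = 50.04°; offset = 24.9·tan 50.04° = 29.7169 m.
Σ offsets = 40.9304 m.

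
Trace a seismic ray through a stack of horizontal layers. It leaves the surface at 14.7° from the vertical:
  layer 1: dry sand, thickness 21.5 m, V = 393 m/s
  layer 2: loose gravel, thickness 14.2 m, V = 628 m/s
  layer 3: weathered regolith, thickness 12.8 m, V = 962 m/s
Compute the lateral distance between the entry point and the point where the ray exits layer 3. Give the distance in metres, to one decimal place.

p = sin θ₁/V₁ = sin 14.7°/393 = 6.4569e-04 s/m is conserved through the stack.
Layer 1: θ = 14.70°; offset = 21.5·tan 14.70° = 5.640 m.
Layer 2: sin θ = p·628 = 0.4055 → θ = 23.92°; offset = 14.2·tan 23.92° = 6.299 m.
Layer 3: sin θ = p·962 = 0.6212 → θ = 38.40°; offset = 12.8·tan 38.40° = 10.145 m.
Summing the layer offsets gives 22.085 m.

22.1 m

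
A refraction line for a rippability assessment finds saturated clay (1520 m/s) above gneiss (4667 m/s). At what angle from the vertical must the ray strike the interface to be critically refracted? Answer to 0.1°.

Critical incidence: sin θ_c = V₁/V₂ = 1520/4667 = 0.3257.
θ_c = arcsin 0.3257 = 19.01°.

19.0°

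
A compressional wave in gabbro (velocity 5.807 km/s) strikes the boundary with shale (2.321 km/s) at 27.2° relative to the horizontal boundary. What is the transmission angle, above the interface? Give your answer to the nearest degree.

69°

Angle from the normal: 90° − 27.2° = 62.8°.
Snell's law: sin θ₂ = (V₂/V₁)·sin θ₁ = (2.321/5.807)·sin 62.8° = 0.3555.
θ₂ = arcsin 0.3555 = 20.82° from the normal.
From the interface: 90° − 20.82° = 69.18°.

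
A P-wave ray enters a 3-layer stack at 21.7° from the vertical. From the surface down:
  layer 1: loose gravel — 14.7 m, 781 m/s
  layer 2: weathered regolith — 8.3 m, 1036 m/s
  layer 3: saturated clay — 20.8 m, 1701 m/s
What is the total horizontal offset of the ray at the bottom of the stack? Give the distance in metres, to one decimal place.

Apply Snell's law at each interface; in layer i the horizontal offset is hᵢ·tan θᵢ.
Layer 1: θ = 21.70°; offset = 14.7·tan 21.70° = 5.850 m.
Layer 2: sin θ = 1036·sin 21.7°/781 = 0.4905, θ = 29.37°; offset = 8.3·tan 29.37° = 4.671 m.
Layer 3: sin θ = 1701·sin 21.7°/781 = 0.8053, θ = 53.64°; offset = 20.8·tan 53.64° = 28.253 m.
Total horizontal offset = 38.774 m.

38.8 m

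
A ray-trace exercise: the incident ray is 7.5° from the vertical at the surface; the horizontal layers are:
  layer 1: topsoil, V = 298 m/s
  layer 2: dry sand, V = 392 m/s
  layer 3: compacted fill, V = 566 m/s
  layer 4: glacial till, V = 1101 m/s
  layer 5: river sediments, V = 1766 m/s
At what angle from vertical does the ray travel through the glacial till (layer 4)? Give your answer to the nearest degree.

29°

Snell's law across each interface conserves sin θ / V, so sin θ_4 = V_4·sin θ₁/V₁.
sin θ_4 = 1101 × sin 7.5° / 298 = 0.4822.
θ_4 = arcsin 0.4822 = 28.83°.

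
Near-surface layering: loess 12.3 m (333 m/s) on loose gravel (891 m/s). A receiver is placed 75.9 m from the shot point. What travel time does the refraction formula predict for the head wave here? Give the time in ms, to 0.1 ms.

153.7 ms

t = x/V₂ + 2h·√(V₂²−V₁²)/(V₁V₂).
√(V₂²−V₁²) = √(891²−333²) = 826.4 m/s; delay term = 2·12.3·826.4/(333·891) = 0.06852 s.
t = 75.9/891 + 0.06852 = 0.15371 s.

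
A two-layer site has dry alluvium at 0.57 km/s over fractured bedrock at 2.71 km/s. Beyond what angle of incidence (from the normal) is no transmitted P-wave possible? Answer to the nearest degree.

At critical incidence the refracted ray runs along the interface (θ₂ = 90°), so sin θ_c = V₁/V₂.
θ_c = arcsin(0.57/2.71) = arcsin 0.2103 = 12.14°.

12°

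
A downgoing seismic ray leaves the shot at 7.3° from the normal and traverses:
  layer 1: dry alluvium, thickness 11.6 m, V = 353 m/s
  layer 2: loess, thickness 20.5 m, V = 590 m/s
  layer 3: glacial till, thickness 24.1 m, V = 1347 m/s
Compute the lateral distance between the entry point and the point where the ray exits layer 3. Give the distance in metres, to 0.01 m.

Apply Snell's law at each interface; in layer i the horizontal offset is hᵢ·tan θᵢ.
Layer 1: θ = 7.30°; offset = 11.6·tan 7.30° = 1.4860 m.
Layer 2: sin θ = 590·sin 7.3°/353 = 0.2124, θ = 12.26°; offset = 20.5·tan 12.26° = 4.4553 m.
Layer 3: sin θ = 1347·sin 7.3°/353 = 0.4849, θ = 29.00°; offset = 24.1·tan 29.00° = 13.3607 m.
Total horizontal offset = 19.3020 m.

19.30 m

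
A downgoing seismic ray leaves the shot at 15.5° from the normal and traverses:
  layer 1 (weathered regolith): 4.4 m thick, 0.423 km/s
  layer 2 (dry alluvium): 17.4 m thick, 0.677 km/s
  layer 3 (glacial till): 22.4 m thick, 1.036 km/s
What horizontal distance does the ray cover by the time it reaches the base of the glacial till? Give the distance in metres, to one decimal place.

Apply Snell's law at each interface; in layer i the horizontal offset is hᵢ·tan θᵢ.
Layer 1: θ = 15.50°; offset = 4.4·tan 15.50° = 1.220 m.
Layer 2: sin θ = 0.677·sin 15.5°/0.423 = 0.4277, θ = 25.32°; offset = 17.4·tan 25.32° = 8.233 m.
Layer 3: sin θ = 1.036·sin 15.5°/0.423 = 0.6545, θ = 40.88°; offset = 22.4·tan 40.88° = 19.392 m.
Total horizontal offset = 28.845 m.

28.8 m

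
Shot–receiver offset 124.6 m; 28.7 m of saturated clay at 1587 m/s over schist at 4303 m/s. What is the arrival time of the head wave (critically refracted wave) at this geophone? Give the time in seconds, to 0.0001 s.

t = x/V₂ + 2h·√(V₂²−V₁²)/(V₁V₂).
√(V₂²−V₁²) = √(4303²−1587²) = 3999.7 m/s; delay term = 2·28.7·3999.7/(1587·4303) = 0.03362 s.
t = 124.6/4303 + 0.03362 = 0.06258 s.

0.0626 s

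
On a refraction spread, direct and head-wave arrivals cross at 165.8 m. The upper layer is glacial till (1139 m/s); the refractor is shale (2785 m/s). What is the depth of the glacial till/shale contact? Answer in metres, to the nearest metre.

h = (x_cross/2)·√((V₂−V₁)/(V₂+V₁)).
(V₂−V₁)/(V₂+V₁) = (2785−1139)/(2785+1139) = 0.4195; √ = 0.6477.
h = (165.8/2)·0.6477 = 53.69 m.

54 m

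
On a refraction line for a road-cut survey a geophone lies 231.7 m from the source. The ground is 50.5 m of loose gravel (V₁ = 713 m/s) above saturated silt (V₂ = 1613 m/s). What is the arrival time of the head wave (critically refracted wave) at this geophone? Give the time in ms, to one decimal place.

t = x/V₂ + 2h·√(V₂²−V₁²)/(V₁V₂).
√(V₂²−V₁²) = √(1613²−713²) = 1446.9 m/s; delay term = 2·50.5·1446.9/(713·1613) = 0.12706 s.
t = 231.7/1613 + 0.12706 = 0.27071 s.

270.7 ms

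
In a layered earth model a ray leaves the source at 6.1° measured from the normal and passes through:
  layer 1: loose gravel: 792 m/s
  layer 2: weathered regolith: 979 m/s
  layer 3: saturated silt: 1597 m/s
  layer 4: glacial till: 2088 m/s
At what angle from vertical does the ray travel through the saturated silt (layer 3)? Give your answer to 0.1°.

Snell's law across each interface conserves sin θ / V, so sin θ_3 = V_3·sin θ₁/V₁.
sin θ_3 = 1597 × sin 6.1° / 792 = 0.2143.
θ_3 = arcsin 0.2143 = 12.37°.

12.4°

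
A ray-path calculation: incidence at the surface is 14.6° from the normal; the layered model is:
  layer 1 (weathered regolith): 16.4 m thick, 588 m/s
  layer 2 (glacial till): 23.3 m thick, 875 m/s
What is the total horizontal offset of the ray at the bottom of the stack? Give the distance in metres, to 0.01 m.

13.70 m

Ray parameter p = sin 14.6° / 588 m/s = 4.2869e-04 s/m.
Layer 1: θ = 14.60°; offset = 16.4·tan 14.60° = 4.2719 m.
Layer 2: sin θ = p·875 = 0.3751 → θ = 22.03°; offset = 23.3·tan 22.03° = 9.4283 m.
Σ offsets = 13.7002 m.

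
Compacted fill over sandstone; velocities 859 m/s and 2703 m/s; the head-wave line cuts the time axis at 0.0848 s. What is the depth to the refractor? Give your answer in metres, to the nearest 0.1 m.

38.4 m

θ_c = arcsin(859/2703) = 18.53°; cos θ_c = 0.9482.
tᵢ = 2h cos θ_c/V₁ ⇒ h = tᵢ·V₁/(2 cos θ_c) = 0.0848·859/(2·0.9482) = 38.41 m.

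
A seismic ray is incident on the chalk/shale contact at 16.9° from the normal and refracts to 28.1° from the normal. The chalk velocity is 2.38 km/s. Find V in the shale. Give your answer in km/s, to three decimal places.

Snell's law: sin 16.9°/V₁ = sin 28.1°/V₂.
V₂ = V₁·sin 28.1°/sin 16.9° = 2.38 × 1.6203 = 3.856 km/s.

3.856 km/s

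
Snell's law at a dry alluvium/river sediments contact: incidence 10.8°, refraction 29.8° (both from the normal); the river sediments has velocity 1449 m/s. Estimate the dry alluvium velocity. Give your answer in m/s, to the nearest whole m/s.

Snell's law: sin 10.8°/V₁ = sin 29.8°/V₂.
V₁ = V₂·sin 10.8°/sin 29.8° = 1449 × 0.3770 = 546.34 m/s.

546 m/s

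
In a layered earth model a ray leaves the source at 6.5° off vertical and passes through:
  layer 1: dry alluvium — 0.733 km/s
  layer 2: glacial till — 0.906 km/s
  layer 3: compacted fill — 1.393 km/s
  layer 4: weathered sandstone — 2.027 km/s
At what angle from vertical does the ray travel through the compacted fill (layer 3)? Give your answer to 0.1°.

Snell's law across each interface conserves sin θ / V, so sin θ_3 = V_3·sin θ₁/V₁.
sin θ_3 = 1.393 × sin 6.5° / 0.733 = 0.2151.
θ_3 = arcsin 0.2151 = 12.42°.

12.4°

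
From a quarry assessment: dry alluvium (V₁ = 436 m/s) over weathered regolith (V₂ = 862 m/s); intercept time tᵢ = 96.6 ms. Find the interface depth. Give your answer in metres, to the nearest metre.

24 m

h = tᵢ·V₁·V₂ / (2·√(V₂²−V₁²)).
√(V₂²−V₁²) = √(862² − 436²) = 743.6 m/s.
h = 0.0966 s × 436 × 862 / (2 × 743.6) = 24.41 m.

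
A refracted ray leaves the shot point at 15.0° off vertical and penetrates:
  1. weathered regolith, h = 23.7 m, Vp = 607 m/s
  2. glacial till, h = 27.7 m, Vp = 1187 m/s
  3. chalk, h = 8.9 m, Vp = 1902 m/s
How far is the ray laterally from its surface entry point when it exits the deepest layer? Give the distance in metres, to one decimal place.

Apply Snell's law at each interface; in layer i the horizontal offset is hᵢ·tan θᵢ.
Layer 1: θ = 15.00°; offset = 23.7·tan 15.00° = 6.350 m.
Layer 2: sin θ = 1187·sin 15.0°/607 = 0.5061, θ = 30.41°; offset = 27.7·tan 30.41° = 16.255 m.
Layer 3: sin θ = 1902·sin 15.0°/607 = 0.8110, θ = 54.19°; offset = 8.9·tan 54.19° = 12.337 m.
Summing the layer offsets gives 34.943 m.

34.9 m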